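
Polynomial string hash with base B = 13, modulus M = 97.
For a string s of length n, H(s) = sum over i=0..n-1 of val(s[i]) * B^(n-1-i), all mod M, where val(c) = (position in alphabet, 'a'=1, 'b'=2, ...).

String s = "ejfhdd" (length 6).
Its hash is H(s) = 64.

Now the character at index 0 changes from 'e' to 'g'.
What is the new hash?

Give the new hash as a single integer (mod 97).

Answer: 18

Derivation:
val('e') = 5, val('g') = 7
Position k = 0, exponent = n-1-k = 5
B^5 mod M = 13^5 mod 97 = 74
Delta = (7 - 5) * 74 mod 97 = 51
New hash = (64 + 51) mod 97 = 18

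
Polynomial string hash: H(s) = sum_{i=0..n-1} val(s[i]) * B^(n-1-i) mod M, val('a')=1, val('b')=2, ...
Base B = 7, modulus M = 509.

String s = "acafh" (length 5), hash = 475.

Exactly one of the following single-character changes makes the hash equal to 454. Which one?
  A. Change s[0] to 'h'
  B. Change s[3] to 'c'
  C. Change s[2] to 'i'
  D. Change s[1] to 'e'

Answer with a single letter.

Answer: B

Derivation:
Option A: s[0]='a'->'h', delta=(8-1)*7^4 mod 509 = 10, hash=475+10 mod 509 = 485
Option B: s[3]='f'->'c', delta=(3-6)*7^1 mod 509 = 488, hash=475+488 mod 509 = 454 <-- target
Option C: s[2]='a'->'i', delta=(9-1)*7^2 mod 509 = 392, hash=475+392 mod 509 = 358
Option D: s[1]='c'->'e', delta=(5-3)*7^3 mod 509 = 177, hash=475+177 mod 509 = 143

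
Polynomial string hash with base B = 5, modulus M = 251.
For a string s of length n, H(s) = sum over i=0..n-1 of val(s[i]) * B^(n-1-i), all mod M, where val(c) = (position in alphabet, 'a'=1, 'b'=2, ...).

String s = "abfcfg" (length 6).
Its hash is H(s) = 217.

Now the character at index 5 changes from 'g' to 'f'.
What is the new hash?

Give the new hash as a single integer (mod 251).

val('g') = 7, val('f') = 6
Position k = 5, exponent = n-1-k = 0
B^0 mod M = 5^0 mod 251 = 1
Delta = (6 - 7) * 1 mod 251 = 250
New hash = (217 + 250) mod 251 = 216

Answer: 216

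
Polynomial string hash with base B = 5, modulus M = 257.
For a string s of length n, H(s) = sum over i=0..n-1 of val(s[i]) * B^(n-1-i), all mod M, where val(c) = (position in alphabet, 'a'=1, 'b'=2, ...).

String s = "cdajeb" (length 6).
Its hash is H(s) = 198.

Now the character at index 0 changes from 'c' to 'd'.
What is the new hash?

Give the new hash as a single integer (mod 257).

val('c') = 3, val('d') = 4
Position k = 0, exponent = n-1-k = 5
B^5 mod M = 5^5 mod 257 = 41
Delta = (4 - 3) * 41 mod 257 = 41
New hash = (198 + 41) mod 257 = 239

Answer: 239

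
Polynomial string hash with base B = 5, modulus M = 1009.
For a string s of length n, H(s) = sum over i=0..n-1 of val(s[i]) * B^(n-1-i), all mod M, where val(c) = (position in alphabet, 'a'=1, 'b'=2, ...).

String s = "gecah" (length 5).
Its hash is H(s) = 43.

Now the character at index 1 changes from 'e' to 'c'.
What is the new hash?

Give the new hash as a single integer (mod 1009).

Answer: 802

Derivation:
val('e') = 5, val('c') = 3
Position k = 1, exponent = n-1-k = 3
B^3 mod M = 5^3 mod 1009 = 125
Delta = (3 - 5) * 125 mod 1009 = 759
New hash = (43 + 759) mod 1009 = 802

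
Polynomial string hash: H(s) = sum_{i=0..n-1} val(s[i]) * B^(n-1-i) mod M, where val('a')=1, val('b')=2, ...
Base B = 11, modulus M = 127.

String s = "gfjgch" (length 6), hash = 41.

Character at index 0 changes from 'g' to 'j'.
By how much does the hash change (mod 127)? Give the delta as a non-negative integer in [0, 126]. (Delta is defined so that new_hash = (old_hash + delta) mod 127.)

Delta formula: (val(new) - val(old)) * B^(n-1-k) mod M
  val('j') - val('g') = 10 - 7 = 3
  B^(n-1-k) = 11^5 mod 127 = 15
  Delta = 3 * 15 mod 127 = 45

Answer: 45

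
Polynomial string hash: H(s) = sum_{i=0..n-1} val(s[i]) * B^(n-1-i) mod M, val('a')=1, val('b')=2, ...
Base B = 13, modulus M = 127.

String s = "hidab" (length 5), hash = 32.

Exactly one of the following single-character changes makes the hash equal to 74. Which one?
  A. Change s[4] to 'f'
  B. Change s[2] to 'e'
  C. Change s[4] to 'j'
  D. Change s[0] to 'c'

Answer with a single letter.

Option A: s[4]='b'->'f', delta=(6-2)*13^0 mod 127 = 4, hash=32+4 mod 127 = 36
Option B: s[2]='d'->'e', delta=(5-4)*13^2 mod 127 = 42, hash=32+42 mod 127 = 74 <-- target
Option C: s[4]='b'->'j', delta=(10-2)*13^0 mod 127 = 8, hash=32+8 mod 127 = 40
Option D: s[0]='h'->'c', delta=(3-8)*13^4 mod 127 = 70, hash=32+70 mod 127 = 102

Answer: B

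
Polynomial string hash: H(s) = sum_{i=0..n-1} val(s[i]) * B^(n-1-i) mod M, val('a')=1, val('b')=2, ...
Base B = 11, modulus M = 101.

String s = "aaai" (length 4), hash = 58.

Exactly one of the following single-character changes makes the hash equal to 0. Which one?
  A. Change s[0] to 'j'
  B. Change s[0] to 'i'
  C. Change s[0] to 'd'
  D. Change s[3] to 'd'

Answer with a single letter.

Option A: s[0]='a'->'j', delta=(10-1)*11^3 mod 101 = 61, hash=58+61 mod 101 = 18
Option B: s[0]='a'->'i', delta=(9-1)*11^3 mod 101 = 43, hash=58+43 mod 101 = 0 <-- target
Option C: s[0]='a'->'d', delta=(4-1)*11^3 mod 101 = 54, hash=58+54 mod 101 = 11
Option D: s[3]='i'->'d', delta=(4-9)*11^0 mod 101 = 96, hash=58+96 mod 101 = 53

Answer: B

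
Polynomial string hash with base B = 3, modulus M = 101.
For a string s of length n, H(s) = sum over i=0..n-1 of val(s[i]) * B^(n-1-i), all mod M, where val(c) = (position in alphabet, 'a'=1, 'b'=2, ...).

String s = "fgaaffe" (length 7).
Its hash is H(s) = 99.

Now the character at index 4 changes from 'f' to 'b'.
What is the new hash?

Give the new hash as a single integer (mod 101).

Answer: 63

Derivation:
val('f') = 6, val('b') = 2
Position k = 4, exponent = n-1-k = 2
B^2 mod M = 3^2 mod 101 = 9
Delta = (2 - 6) * 9 mod 101 = 65
New hash = (99 + 65) mod 101 = 63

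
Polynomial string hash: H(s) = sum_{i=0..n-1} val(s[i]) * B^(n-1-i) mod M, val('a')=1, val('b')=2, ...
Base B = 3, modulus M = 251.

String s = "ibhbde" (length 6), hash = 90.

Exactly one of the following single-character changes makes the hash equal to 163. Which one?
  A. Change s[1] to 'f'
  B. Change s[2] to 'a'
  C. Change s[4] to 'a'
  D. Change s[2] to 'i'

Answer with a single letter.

Answer: A

Derivation:
Option A: s[1]='b'->'f', delta=(6-2)*3^4 mod 251 = 73, hash=90+73 mod 251 = 163 <-- target
Option B: s[2]='h'->'a', delta=(1-8)*3^3 mod 251 = 62, hash=90+62 mod 251 = 152
Option C: s[4]='d'->'a', delta=(1-4)*3^1 mod 251 = 242, hash=90+242 mod 251 = 81
Option D: s[2]='h'->'i', delta=(9-8)*3^3 mod 251 = 27, hash=90+27 mod 251 = 117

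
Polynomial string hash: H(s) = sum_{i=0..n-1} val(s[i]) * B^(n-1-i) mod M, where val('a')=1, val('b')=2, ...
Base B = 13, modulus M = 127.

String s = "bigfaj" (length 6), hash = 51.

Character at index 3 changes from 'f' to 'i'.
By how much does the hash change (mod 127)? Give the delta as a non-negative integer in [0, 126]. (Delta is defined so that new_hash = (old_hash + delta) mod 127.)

Answer: 126

Derivation:
Delta formula: (val(new) - val(old)) * B^(n-1-k) mod M
  val('i') - val('f') = 9 - 6 = 3
  B^(n-1-k) = 13^2 mod 127 = 42
  Delta = 3 * 42 mod 127 = 126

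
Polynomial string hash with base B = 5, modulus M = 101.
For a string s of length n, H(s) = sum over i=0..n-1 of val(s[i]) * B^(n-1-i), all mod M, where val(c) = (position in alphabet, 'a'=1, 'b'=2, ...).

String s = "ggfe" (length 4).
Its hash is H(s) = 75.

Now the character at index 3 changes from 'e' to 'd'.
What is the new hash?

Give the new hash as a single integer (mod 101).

val('e') = 5, val('d') = 4
Position k = 3, exponent = n-1-k = 0
B^0 mod M = 5^0 mod 101 = 1
Delta = (4 - 5) * 1 mod 101 = 100
New hash = (75 + 100) mod 101 = 74

Answer: 74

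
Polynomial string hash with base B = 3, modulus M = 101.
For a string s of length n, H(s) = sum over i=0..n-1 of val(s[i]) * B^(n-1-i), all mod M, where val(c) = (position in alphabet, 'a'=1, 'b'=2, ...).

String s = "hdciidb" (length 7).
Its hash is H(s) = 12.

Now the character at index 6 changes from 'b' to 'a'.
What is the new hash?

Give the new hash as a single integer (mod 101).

Answer: 11

Derivation:
val('b') = 2, val('a') = 1
Position k = 6, exponent = n-1-k = 0
B^0 mod M = 3^0 mod 101 = 1
Delta = (1 - 2) * 1 mod 101 = 100
New hash = (12 + 100) mod 101 = 11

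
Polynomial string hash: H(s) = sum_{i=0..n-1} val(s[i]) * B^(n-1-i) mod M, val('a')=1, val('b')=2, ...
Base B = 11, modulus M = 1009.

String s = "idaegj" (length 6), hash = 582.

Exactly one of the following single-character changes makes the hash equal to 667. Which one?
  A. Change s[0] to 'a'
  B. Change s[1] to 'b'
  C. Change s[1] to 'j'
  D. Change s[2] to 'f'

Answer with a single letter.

Option A: s[0]='i'->'a', delta=(1-9)*11^5 mod 1009 = 85, hash=582+85 mod 1009 = 667 <-- target
Option B: s[1]='d'->'b', delta=(2-4)*11^4 mod 1009 = 988, hash=582+988 mod 1009 = 561
Option C: s[1]='d'->'j', delta=(10-4)*11^4 mod 1009 = 63, hash=582+63 mod 1009 = 645
Option D: s[2]='a'->'f', delta=(6-1)*11^3 mod 1009 = 601, hash=582+601 mod 1009 = 174

Answer: A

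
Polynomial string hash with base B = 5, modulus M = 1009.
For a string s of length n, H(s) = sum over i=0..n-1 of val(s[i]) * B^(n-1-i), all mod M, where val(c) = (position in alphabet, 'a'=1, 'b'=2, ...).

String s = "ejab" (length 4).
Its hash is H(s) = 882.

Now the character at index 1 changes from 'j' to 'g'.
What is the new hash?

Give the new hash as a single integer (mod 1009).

Answer: 807

Derivation:
val('j') = 10, val('g') = 7
Position k = 1, exponent = n-1-k = 2
B^2 mod M = 5^2 mod 1009 = 25
Delta = (7 - 10) * 25 mod 1009 = 934
New hash = (882 + 934) mod 1009 = 807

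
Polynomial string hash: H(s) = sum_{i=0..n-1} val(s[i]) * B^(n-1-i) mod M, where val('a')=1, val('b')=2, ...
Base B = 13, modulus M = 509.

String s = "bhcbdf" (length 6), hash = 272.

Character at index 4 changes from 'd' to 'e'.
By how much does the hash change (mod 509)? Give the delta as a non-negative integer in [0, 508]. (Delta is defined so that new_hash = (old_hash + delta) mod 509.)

Answer: 13

Derivation:
Delta formula: (val(new) - val(old)) * B^(n-1-k) mod M
  val('e') - val('d') = 5 - 4 = 1
  B^(n-1-k) = 13^1 mod 509 = 13
  Delta = 1 * 13 mod 509 = 13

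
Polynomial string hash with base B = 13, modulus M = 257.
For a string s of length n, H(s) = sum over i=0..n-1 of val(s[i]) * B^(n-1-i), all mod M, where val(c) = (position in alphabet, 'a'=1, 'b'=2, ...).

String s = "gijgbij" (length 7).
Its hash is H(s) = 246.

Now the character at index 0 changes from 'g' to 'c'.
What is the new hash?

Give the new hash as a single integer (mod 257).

Answer: 135

Derivation:
val('g') = 7, val('c') = 3
Position k = 0, exponent = n-1-k = 6
B^6 mod M = 13^6 mod 257 = 92
Delta = (3 - 7) * 92 mod 257 = 146
New hash = (246 + 146) mod 257 = 135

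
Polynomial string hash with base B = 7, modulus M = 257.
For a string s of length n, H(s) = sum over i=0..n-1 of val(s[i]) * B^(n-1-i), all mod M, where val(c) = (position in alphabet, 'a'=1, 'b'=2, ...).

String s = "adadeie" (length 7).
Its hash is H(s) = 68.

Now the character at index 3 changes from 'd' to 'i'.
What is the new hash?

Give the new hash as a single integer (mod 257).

Answer: 241

Derivation:
val('d') = 4, val('i') = 9
Position k = 3, exponent = n-1-k = 3
B^3 mod M = 7^3 mod 257 = 86
Delta = (9 - 4) * 86 mod 257 = 173
New hash = (68 + 173) mod 257 = 241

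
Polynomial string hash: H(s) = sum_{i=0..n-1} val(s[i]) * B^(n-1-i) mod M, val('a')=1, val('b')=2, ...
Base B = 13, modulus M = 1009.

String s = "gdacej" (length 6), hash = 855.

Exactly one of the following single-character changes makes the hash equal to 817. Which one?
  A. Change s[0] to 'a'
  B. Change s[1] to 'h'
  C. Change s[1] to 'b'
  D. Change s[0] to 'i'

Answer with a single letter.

Option A: s[0]='g'->'a', delta=(1-7)*13^5 mod 1009 = 114, hash=855+114 mod 1009 = 969
Option B: s[1]='d'->'h', delta=(8-4)*13^4 mod 1009 = 227, hash=855+227 mod 1009 = 73
Option C: s[1]='d'->'b', delta=(2-4)*13^4 mod 1009 = 391, hash=855+391 mod 1009 = 237
Option D: s[0]='g'->'i', delta=(9-7)*13^5 mod 1009 = 971, hash=855+971 mod 1009 = 817 <-- target

Answer: D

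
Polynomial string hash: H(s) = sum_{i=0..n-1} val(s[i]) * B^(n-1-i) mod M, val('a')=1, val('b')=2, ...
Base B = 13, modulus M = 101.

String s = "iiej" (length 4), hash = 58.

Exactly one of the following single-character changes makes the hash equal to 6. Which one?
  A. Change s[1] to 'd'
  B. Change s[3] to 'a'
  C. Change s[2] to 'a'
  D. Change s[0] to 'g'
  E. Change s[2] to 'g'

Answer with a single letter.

Answer: C

Derivation:
Option A: s[1]='i'->'d', delta=(4-9)*13^2 mod 101 = 64, hash=58+64 mod 101 = 21
Option B: s[3]='j'->'a', delta=(1-10)*13^0 mod 101 = 92, hash=58+92 mod 101 = 49
Option C: s[2]='e'->'a', delta=(1-5)*13^1 mod 101 = 49, hash=58+49 mod 101 = 6 <-- target
Option D: s[0]='i'->'g', delta=(7-9)*13^3 mod 101 = 50, hash=58+50 mod 101 = 7
Option E: s[2]='e'->'g', delta=(7-5)*13^1 mod 101 = 26, hash=58+26 mod 101 = 84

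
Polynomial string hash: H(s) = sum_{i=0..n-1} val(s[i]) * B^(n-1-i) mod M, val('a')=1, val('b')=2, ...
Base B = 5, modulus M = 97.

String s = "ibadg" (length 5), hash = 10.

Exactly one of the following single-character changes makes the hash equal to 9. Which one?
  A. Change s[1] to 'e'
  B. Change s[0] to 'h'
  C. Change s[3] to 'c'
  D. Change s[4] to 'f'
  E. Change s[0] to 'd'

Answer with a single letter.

Answer: D

Derivation:
Option A: s[1]='b'->'e', delta=(5-2)*5^3 mod 97 = 84, hash=10+84 mod 97 = 94
Option B: s[0]='i'->'h', delta=(8-9)*5^4 mod 97 = 54, hash=10+54 mod 97 = 64
Option C: s[3]='d'->'c', delta=(3-4)*5^1 mod 97 = 92, hash=10+92 mod 97 = 5
Option D: s[4]='g'->'f', delta=(6-7)*5^0 mod 97 = 96, hash=10+96 mod 97 = 9 <-- target
Option E: s[0]='i'->'d', delta=(4-9)*5^4 mod 97 = 76, hash=10+76 mod 97 = 86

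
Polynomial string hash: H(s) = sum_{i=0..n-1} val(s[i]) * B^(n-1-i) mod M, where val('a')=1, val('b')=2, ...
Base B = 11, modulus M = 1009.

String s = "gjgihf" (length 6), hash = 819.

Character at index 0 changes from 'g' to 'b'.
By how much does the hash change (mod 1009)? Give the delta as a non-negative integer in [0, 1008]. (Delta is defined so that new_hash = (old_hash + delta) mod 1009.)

Answer: 936

Derivation:
Delta formula: (val(new) - val(old)) * B^(n-1-k) mod M
  val('b') - val('g') = 2 - 7 = -5
  B^(n-1-k) = 11^5 mod 1009 = 620
  Delta = -5 * 620 mod 1009 = 936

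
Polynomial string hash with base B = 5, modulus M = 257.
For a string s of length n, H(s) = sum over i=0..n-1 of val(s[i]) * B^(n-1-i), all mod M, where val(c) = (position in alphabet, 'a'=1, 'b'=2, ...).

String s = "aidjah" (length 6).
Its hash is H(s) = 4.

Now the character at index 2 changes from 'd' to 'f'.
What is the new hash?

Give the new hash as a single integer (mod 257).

val('d') = 4, val('f') = 6
Position k = 2, exponent = n-1-k = 3
B^3 mod M = 5^3 mod 257 = 125
Delta = (6 - 4) * 125 mod 257 = 250
New hash = (4 + 250) mod 257 = 254

Answer: 254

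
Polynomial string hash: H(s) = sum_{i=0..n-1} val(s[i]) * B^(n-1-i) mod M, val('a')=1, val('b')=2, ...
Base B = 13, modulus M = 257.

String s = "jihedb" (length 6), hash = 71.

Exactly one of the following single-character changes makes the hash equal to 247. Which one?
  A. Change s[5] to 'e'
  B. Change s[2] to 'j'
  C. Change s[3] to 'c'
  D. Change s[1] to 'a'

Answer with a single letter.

Answer: C

Derivation:
Option A: s[5]='b'->'e', delta=(5-2)*13^0 mod 257 = 3, hash=71+3 mod 257 = 74
Option B: s[2]='h'->'j', delta=(10-8)*13^3 mod 257 = 25, hash=71+25 mod 257 = 96
Option C: s[3]='e'->'c', delta=(3-5)*13^2 mod 257 = 176, hash=71+176 mod 257 = 247 <-- target
Option D: s[1]='i'->'a', delta=(1-9)*13^4 mod 257 = 242, hash=71+242 mod 257 = 56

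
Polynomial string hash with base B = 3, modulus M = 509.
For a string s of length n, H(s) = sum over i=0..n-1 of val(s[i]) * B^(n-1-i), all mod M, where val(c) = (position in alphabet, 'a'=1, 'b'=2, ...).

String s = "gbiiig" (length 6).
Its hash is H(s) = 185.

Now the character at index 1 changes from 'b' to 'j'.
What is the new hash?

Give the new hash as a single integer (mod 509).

val('b') = 2, val('j') = 10
Position k = 1, exponent = n-1-k = 4
B^4 mod M = 3^4 mod 509 = 81
Delta = (10 - 2) * 81 mod 509 = 139
New hash = (185 + 139) mod 509 = 324

Answer: 324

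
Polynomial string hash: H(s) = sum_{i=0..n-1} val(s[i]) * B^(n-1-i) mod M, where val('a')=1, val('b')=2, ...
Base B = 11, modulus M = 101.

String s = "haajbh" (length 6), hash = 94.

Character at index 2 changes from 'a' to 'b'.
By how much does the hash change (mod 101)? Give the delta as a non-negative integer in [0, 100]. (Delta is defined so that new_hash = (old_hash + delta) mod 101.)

Answer: 18

Derivation:
Delta formula: (val(new) - val(old)) * B^(n-1-k) mod M
  val('b') - val('a') = 2 - 1 = 1
  B^(n-1-k) = 11^3 mod 101 = 18
  Delta = 1 * 18 mod 101 = 18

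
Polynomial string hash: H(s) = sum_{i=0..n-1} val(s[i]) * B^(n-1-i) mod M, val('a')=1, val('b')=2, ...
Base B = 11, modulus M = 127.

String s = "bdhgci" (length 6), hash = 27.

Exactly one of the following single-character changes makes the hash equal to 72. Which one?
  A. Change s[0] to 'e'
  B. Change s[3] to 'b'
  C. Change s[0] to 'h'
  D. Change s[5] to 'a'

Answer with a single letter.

Answer: A

Derivation:
Option A: s[0]='b'->'e', delta=(5-2)*11^5 mod 127 = 45, hash=27+45 mod 127 = 72 <-- target
Option B: s[3]='g'->'b', delta=(2-7)*11^2 mod 127 = 30, hash=27+30 mod 127 = 57
Option C: s[0]='b'->'h', delta=(8-2)*11^5 mod 127 = 90, hash=27+90 mod 127 = 117
Option D: s[5]='i'->'a', delta=(1-9)*11^0 mod 127 = 119, hash=27+119 mod 127 = 19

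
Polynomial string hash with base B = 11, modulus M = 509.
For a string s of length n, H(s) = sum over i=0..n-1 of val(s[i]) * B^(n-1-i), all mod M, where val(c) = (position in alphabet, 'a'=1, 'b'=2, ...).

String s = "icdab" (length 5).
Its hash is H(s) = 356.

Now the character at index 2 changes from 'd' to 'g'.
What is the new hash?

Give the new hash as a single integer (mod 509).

val('d') = 4, val('g') = 7
Position k = 2, exponent = n-1-k = 2
B^2 mod M = 11^2 mod 509 = 121
Delta = (7 - 4) * 121 mod 509 = 363
New hash = (356 + 363) mod 509 = 210

Answer: 210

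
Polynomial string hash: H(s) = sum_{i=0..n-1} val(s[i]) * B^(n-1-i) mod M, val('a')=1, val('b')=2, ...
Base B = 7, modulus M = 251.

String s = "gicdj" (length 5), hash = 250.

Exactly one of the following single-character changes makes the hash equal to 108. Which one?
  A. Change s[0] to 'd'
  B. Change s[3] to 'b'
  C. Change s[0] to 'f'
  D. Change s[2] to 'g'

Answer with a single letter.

Answer: C

Derivation:
Option A: s[0]='g'->'d', delta=(4-7)*7^4 mod 251 = 76, hash=250+76 mod 251 = 75
Option B: s[3]='d'->'b', delta=(2-4)*7^1 mod 251 = 237, hash=250+237 mod 251 = 236
Option C: s[0]='g'->'f', delta=(6-7)*7^4 mod 251 = 109, hash=250+109 mod 251 = 108 <-- target
Option D: s[2]='c'->'g', delta=(7-3)*7^2 mod 251 = 196, hash=250+196 mod 251 = 195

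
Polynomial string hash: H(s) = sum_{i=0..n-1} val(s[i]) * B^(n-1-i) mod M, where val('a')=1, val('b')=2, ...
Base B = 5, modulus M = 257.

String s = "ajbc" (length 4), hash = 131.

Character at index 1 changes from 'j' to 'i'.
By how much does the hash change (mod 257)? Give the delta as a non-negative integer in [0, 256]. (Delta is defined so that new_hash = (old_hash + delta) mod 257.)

Delta formula: (val(new) - val(old)) * B^(n-1-k) mod M
  val('i') - val('j') = 9 - 10 = -1
  B^(n-1-k) = 5^2 mod 257 = 25
  Delta = -1 * 25 mod 257 = 232

Answer: 232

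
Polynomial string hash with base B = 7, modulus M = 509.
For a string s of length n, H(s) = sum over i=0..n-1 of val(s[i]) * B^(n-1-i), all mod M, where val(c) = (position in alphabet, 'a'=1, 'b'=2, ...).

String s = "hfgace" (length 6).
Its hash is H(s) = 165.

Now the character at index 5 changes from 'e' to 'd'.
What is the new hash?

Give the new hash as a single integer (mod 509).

val('e') = 5, val('d') = 4
Position k = 5, exponent = n-1-k = 0
B^0 mod M = 7^0 mod 509 = 1
Delta = (4 - 5) * 1 mod 509 = 508
New hash = (165 + 508) mod 509 = 164

Answer: 164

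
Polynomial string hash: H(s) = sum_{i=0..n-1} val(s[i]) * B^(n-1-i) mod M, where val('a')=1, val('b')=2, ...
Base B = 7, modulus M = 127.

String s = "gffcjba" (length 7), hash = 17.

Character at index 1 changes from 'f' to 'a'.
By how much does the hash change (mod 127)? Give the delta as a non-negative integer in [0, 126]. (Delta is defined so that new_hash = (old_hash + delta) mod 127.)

Answer: 39

Derivation:
Delta formula: (val(new) - val(old)) * B^(n-1-k) mod M
  val('a') - val('f') = 1 - 6 = -5
  B^(n-1-k) = 7^5 mod 127 = 43
  Delta = -5 * 43 mod 127 = 39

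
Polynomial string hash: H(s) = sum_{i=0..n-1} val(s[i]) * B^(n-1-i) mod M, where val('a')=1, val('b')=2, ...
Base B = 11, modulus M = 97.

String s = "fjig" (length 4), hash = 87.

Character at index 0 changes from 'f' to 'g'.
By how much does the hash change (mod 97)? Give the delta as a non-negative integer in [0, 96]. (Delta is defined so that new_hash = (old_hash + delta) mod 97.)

Delta formula: (val(new) - val(old)) * B^(n-1-k) mod M
  val('g') - val('f') = 7 - 6 = 1
  B^(n-1-k) = 11^3 mod 97 = 70
  Delta = 1 * 70 mod 97 = 70

Answer: 70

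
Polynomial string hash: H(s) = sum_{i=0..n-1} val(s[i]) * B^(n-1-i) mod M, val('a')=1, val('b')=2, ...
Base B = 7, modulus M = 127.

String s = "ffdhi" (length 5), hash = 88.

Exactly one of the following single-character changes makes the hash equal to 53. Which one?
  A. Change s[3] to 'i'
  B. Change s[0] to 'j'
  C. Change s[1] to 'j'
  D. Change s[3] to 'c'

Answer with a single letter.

Option A: s[3]='h'->'i', delta=(9-8)*7^1 mod 127 = 7, hash=88+7 mod 127 = 95
Option B: s[0]='f'->'j', delta=(10-6)*7^4 mod 127 = 79, hash=88+79 mod 127 = 40
Option C: s[1]='f'->'j', delta=(10-6)*7^3 mod 127 = 102, hash=88+102 mod 127 = 63
Option D: s[3]='h'->'c', delta=(3-8)*7^1 mod 127 = 92, hash=88+92 mod 127 = 53 <-- target

Answer: D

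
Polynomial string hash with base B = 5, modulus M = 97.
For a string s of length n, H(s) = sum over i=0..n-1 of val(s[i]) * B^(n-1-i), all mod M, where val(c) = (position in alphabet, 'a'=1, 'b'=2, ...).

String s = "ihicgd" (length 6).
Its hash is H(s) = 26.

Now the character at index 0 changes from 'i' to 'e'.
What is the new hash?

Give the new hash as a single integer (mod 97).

val('i') = 9, val('e') = 5
Position k = 0, exponent = n-1-k = 5
B^5 mod M = 5^5 mod 97 = 21
Delta = (5 - 9) * 21 mod 97 = 13
New hash = (26 + 13) mod 97 = 39

Answer: 39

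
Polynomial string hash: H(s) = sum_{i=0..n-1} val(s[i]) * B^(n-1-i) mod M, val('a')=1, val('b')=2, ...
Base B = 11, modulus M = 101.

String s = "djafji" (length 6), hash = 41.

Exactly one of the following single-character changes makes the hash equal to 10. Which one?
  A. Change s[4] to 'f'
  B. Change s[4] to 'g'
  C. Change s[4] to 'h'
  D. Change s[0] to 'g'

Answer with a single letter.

Answer: D

Derivation:
Option A: s[4]='j'->'f', delta=(6-10)*11^1 mod 101 = 57, hash=41+57 mod 101 = 98
Option B: s[4]='j'->'g', delta=(7-10)*11^1 mod 101 = 68, hash=41+68 mod 101 = 8
Option C: s[4]='j'->'h', delta=(8-10)*11^1 mod 101 = 79, hash=41+79 mod 101 = 19
Option D: s[0]='d'->'g', delta=(7-4)*11^5 mod 101 = 70, hash=41+70 mod 101 = 10 <-- target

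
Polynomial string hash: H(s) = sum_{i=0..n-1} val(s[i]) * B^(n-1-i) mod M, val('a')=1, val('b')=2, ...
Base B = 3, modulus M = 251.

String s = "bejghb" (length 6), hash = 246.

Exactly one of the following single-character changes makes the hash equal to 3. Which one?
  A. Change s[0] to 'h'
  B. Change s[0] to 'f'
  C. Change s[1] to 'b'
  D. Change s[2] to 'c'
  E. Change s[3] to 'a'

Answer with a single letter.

Answer: C

Derivation:
Option A: s[0]='b'->'h', delta=(8-2)*3^5 mod 251 = 203, hash=246+203 mod 251 = 198
Option B: s[0]='b'->'f', delta=(6-2)*3^5 mod 251 = 219, hash=246+219 mod 251 = 214
Option C: s[1]='e'->'b', delta=(2-5)*3^4 mod 251 = 8, hash=246+8 mod 251 = 3 <-- target
Option D: s[2]='j'->'c', delta=(3-10)*3^3 mod 251 = 62, hash=246+62 mod 251 = 57
Option E: s[3]='g'->'a', delta=(1-7)*3^2 mod 251 = 197, hash=246+197 mod 251 = 192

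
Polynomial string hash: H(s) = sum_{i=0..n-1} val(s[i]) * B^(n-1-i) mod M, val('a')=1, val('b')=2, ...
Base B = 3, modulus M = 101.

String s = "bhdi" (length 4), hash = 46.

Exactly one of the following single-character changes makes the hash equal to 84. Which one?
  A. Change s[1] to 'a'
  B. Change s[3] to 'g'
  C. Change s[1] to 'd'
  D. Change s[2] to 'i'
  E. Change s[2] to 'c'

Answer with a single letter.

Answer: A

Derivation:
Option A: s[1]='h'->'a', delta=(1-8)*3^2 mod 101 = 38, hash=46+38 mod 101 = 84 <-- target
Option B: s[3]='i'->'g', delta=(7-9)*3^0 mod 101 = 99, hash=46+99 mod 101 = 44
Option C: s[1]='h'->'d', delta=(4-8)*3^2 mod 101 = 65, hash=46+65 mod 101 = 10
Option D: s[2]='d'->'i', delta=(9-4)*3^1 mod 101 = 15, hash=46+15 mod 101 = 61
Option E: s[2]='d'->'c', delta=(3-4)*3^1 mod 101 = 98, hash=46+98 mod 101 = 43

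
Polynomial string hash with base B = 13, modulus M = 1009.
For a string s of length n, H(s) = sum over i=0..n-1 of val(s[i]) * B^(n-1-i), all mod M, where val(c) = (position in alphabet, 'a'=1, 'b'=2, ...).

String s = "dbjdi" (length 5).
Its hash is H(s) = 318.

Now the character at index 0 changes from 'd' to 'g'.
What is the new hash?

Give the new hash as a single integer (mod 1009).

val('d') = 4, val('g') = 7
Position k = 0, exponent = n-1-k = 4
B^4 mod M = 13^4 mod 1009 = 309
Delta = (7 - 4) * 309 mod 1009 = 927
New hash = (318 + 927) mod 1009 = 236

Answer: 236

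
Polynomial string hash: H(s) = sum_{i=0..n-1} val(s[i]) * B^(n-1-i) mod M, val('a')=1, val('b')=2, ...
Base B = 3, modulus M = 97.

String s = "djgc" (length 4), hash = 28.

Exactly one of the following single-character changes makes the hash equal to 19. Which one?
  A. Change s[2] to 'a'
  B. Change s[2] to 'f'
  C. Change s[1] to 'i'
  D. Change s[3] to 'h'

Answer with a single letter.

Option A: s[2]='g'->'a', delta=(1-7)*3^1 mod 97 = 79, hash=28+79 mod 97 = 10
Option B: s[2]='g'->'f', delta=(6-7)*3^1 mod 97 = 94, hash=28+94 mod 97 = 25
Option C: s[1]='j'->'i', delta=(9-10)*3^2 mod 97 = 88, hash=28+88 mod 97 = 19 <-- target
Option D: s[3]='c'->'h', delta=(8-3)*3^0 mod 97 = 5, hash=28+5 mod 97 = 33

Answer: C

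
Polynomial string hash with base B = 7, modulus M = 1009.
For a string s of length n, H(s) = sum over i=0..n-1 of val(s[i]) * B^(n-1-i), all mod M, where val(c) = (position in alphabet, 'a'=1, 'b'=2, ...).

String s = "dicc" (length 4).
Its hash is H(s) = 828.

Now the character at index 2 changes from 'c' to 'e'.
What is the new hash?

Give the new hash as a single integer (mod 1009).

Answer: 842

Derivation:
val('c') = 3, val('e') = 5
Position k = 2, exponent = n-1-k = 1
B^1 mod M = 7^1 mod 1009 = 7
Delta = (5 - 3) * 7 mod 1009 = 14
New hash = (828 + 14) mod 1009 = 842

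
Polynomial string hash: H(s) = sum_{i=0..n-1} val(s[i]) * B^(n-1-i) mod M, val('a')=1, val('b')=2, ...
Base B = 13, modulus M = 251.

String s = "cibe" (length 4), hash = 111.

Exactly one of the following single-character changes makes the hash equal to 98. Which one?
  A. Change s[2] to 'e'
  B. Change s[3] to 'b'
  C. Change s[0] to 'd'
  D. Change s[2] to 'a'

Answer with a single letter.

Option A: s[2]='b'->'e', delta=(5-2)*13^1 mod 251 = 39, hash=111+39 mod 251 = 150
Option B: s[3]='e'->'b', delta=(2-5)*13^0 mod 251 = 248, hash=111+248 mod 251 = 108
Option C: s[0]='c'->'d', delta=(4-3)*13^3 mod 251 = 189, hash=111+189 mod 251 = 49
Option D: s[2]='b'->'a', delta=(1-2)*13^1 mod 251 = 238, hash=111+238 mod 251 = 98 <-- target

Answer: D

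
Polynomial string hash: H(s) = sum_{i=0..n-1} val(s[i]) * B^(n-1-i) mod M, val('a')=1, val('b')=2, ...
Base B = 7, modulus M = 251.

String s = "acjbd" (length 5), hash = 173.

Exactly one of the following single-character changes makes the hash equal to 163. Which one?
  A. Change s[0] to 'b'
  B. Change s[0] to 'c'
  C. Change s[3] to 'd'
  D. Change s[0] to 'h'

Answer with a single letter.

Answer: D

Derivation:
Option A: s[0]='a'->'b', delta=(2-1)*7^4 mod 251 = 142, hash=173+142 mod 251 = 64
Option B: s[0]='a'->'c', delta=(3-1)*7^4 mod 251 = 33, hash=173+33 mod 251 = 206
Option C: s[3]='b'->'d', delta=(4-2)*7^1 mod 251 = 14, hash=173+14 mod 251 = 187
Option D: s[0]='a'->'h', delta=(8-1)*7^4 mod 251 = 241, hash=173+241 mod 251 = 163 <-- target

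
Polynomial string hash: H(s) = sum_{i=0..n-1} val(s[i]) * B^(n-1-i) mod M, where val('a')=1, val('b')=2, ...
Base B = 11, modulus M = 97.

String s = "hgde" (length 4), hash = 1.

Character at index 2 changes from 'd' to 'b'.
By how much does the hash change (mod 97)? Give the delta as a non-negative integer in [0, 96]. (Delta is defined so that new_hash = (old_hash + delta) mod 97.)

Answer: 75

Derivation:
Delta formula: (val(new) - val(old)) * B^(n-1-k) mod M
  val('b') - val('d') = 2 - 4 = -2
  B^(n-1-k) = 11^1 mod 97 = 11
  Delta = -2 * 11 mod 97 = 75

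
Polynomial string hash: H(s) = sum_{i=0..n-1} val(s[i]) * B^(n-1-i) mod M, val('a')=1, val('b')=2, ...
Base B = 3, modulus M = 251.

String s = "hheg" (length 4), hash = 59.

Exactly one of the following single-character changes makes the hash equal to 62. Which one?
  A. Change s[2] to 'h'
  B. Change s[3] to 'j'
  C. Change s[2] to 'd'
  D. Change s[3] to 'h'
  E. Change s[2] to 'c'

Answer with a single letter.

Answer: B

Derivation:
Option A: s[2]='e'->'h', delta=(8-5)*3^1 mod 251 = 9, hash=59+9 mod 251 = 68
Option B: s[3]='g'->'j', delta=(10-7)*3^0 mod 251 = 3, hash=59+3 mod 251 = 62 <-- target
Option C: s[2]='e'->'d', delta=(4-5)*3^1 mod 251 = 248, hash=59+248 mod 251 = 56
Option D: s[3]='g'->'h', delta=(8-7)*3^0 mod 251 = 1, hash=59+1 mod 251 = 60
Option E: s[2]='e'->'c', delta=(3-5)*3^1 mod 251 = 245, hash=59+245 mod 251 = 53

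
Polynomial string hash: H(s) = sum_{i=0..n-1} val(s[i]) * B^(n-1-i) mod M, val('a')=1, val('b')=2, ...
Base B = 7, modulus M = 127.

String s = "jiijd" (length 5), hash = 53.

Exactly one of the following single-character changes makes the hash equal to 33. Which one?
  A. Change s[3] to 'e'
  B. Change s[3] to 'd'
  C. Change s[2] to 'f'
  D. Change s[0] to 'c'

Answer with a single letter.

Answer: C

Derivation:
Option A: s[3]='j'->'e', delta=(5-10)*7^1 mod 127 = 92, hash=53+92 mod 127 = 18
Option B: s[3]='j'->'d', delta=(4-10)*7^1 mod 127 = 85, hash=53+85 mod 127 = 11
Option C: s[2]='i'->'f', delta=(6-9)*7^2 mod 127 = 107, hash=53+107 mod 127 = 33 <-- target
Option D: s[0]='j'->'c', delta=(3-10)*7^4 mod 127 = 84, hash=53+84 mod 127 = 10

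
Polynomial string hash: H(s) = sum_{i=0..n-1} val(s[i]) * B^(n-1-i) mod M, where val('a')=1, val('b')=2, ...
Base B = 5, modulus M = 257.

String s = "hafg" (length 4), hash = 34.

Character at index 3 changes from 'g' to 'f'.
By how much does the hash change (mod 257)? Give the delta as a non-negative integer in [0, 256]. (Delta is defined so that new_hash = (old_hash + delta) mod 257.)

Delta formula: (val(new) - val(old)) * B^(n-1-k) mod M
  val('f') - val('g') = 6 - 7 = -1
  B^(n-1-k) = 5^0 mod 257 = 1
  Delta = -1 * 1 mod 257 = 256

Answer: 256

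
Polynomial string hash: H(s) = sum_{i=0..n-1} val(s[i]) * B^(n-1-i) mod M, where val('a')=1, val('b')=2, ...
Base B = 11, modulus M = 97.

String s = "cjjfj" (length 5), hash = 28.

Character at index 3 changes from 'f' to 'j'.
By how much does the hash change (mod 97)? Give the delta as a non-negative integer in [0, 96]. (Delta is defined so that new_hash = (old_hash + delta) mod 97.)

Answer: 44

Derivation:
Delta formula: (val(new) - val(old)) * B^(n-1-k) mod M
  val('j') - val('f') = 10 - 6 = 4
  B^(n-1-k) = 11^1 mod 97 = 11
  Delta = 4 * 11 mod 97 = 44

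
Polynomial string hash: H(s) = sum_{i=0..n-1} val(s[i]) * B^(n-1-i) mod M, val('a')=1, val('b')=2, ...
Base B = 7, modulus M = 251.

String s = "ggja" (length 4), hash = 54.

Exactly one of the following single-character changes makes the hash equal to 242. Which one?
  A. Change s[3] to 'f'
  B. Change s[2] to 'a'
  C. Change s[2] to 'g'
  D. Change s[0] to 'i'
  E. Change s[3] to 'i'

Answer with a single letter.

Option A: s[3]='a'->'f', delta=(6-1)*7^0 mod 251 = 5, hash=54+5 mod 251 = 59
Option B: s[2]='j'->'a', delta=(1-10)*7^1 mod 251 = 188, hash=54+188 mod 251 = 242 <-- target
Option C: s[2]='j'->'g', delta=(7-10)*7^1 mod 251 = 230, hash=54+230 mod 251 = 33
Option D: s[0]='g'->'i', delta=(9-7)*7^3 mod 251 = 184, hash=54+184 mod 251 = 238
Option E: s[3]='a'->'i', delta=(9-1)*7^0 mod 251 = 8, hash=54+8 mod 251 = 62

Answer: B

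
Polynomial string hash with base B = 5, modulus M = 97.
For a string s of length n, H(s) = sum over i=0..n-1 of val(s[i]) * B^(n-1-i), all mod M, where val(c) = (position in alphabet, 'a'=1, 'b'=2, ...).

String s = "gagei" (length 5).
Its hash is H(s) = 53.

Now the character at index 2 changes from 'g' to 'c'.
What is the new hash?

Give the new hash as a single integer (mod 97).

Answer: 50

Derivation:
val('g') = 7, val('c') = 3
Position k = 2, exponent = n-1-k = 2
B^2 mod M = 5^2 mod 97 = 25
Delta = (3 - 7) * 25 mod 97 = 94
New hash = (53 + 94) mod 97 = 50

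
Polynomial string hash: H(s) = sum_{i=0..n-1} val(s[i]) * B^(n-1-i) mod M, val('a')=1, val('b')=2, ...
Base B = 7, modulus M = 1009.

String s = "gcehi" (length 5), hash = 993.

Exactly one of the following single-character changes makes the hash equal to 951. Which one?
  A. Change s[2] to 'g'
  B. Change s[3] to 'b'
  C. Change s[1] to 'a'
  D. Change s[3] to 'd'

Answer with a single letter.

Answer: B

Derivation:
Option A: s[2]='e'->'g', delta=(7-5)*7^2 mod 1009 = 98, hash=993+98 mod 1009 = 82
Option B: s[3]='h'->'b', delta=(2-8)*7^1 mod 1009 = 967, hash=993+967 mod 1009 = 951 <-- target
Option C: s[1]='c'->'a', delta=(1-3)*7^3 mod 1009 = 323, hash=993+323 mod 1009 = 307
Option D: s[3]='h'->'d', delta=(4-8)*7^1 mod 1009 = 981, hash=993+981 mod 1009 = 965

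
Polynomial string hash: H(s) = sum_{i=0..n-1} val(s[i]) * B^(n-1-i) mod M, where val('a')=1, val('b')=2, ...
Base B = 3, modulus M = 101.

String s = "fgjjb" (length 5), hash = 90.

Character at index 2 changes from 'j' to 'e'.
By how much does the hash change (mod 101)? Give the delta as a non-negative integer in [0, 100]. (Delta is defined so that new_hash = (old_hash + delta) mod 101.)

Delta formula: (val(new) - val(old)) * B^(n-1-k) mod M
  val('e') - val('j') = 5 - 10 = -5
  B^(n-1-k) = 3^2 mod 101 = 9
  Delta = -5 * 9 mod 101 = 56

Answer: 56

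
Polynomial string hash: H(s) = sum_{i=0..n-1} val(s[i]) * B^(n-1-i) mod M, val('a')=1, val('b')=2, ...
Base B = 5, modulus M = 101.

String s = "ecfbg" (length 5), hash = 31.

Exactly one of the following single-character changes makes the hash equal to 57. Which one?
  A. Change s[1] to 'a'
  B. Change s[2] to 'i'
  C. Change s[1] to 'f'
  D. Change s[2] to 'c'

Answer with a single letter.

Answer: D

Derivation:
Option A: s[1]='c'->'a', delta=(1-3)*5^3 mod 101 = 53, hash=31+53 mod 101 = 84
Option B: s[2]='f'->'i', delta=(9-6)*5^2 mod 101 = 75, hash=31+75 mod 101 = 5
Option C: s[1]='c'->'f', delta=(6-3)*5^3 mod 101 = 72, hash=31+72 mod 101 = 2
Option D: s[2]='f'->'c', delta=(3-6)*5^2 mod 101 = 26, hash=31+26 mod 101 = 57 <-- target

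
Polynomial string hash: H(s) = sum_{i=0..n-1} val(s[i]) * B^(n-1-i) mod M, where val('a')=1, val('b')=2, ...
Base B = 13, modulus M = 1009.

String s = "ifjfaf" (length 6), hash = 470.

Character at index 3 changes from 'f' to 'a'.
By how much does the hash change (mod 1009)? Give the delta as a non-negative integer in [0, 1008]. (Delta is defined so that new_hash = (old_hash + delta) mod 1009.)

Answer: 164

Derivation:
Delta formula: (val(new) - val(old)) * B^(n-1-k) mod M
  val('a') - val('f') = 1 - 6 = -5
  B^(n-1-k) = 13^2 mod 1009 = 169
  Delta = -5 * 169 mod 1009 = 164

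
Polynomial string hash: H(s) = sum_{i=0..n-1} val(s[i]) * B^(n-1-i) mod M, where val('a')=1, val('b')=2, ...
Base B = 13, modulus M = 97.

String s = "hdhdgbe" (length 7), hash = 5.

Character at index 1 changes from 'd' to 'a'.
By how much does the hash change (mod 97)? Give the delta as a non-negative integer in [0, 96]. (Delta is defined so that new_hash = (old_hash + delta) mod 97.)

Answer: 69

Derivation:
Delta formula: (val(new) - val(old)) * B^(n-1-k) mod M
  val('a') - val('d') = 1 - 4 = -3
  B^(n-1-k) = 13^5 mod 97 = 74
  Delta = -3 * 74 mod 97 = 69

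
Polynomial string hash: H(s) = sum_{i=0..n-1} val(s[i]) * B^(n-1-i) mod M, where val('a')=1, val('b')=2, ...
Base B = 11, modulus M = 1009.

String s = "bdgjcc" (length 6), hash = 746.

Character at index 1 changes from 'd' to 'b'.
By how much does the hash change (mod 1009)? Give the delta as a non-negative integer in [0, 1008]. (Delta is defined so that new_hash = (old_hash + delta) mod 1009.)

Answer: 988

Derivation:
Delta formula: (val(new) - val(old)) * B^(n-1-k) mod M
  val('b') - val('d') = 2 - 4 = -2
  B^(n-1-k) = 11^4 mod 1009 = 515
  Delta = -2 * 515 mod 1009 = 988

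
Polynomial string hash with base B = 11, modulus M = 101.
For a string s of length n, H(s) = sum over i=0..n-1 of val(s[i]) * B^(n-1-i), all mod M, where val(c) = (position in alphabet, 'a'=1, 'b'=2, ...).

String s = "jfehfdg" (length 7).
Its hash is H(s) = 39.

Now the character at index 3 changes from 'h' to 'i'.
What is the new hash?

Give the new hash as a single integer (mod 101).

val('h') = 8, val('i') = 9
Position k = 3, exponent = n-1-k = 3
B^3 mod M = 11^3 mod 101 = 18
Delta = (9 - 8) * 18 mod 101 = 18
New hash = (39 + 18) mod 101 = 57

Answer: 57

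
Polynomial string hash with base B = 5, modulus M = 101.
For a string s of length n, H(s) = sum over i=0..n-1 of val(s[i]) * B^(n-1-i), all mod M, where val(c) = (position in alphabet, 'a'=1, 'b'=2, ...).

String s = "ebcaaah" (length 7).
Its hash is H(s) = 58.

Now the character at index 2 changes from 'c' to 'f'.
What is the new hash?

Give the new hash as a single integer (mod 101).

val('c') = 3, val('f') = 6
Position k = 2, exponent = n-1-k = 4
B^4 mod M = 5^4 mod 101 = 19
Delta = (6 - 3) * 19 mod 101 = 57
New hash = (58 + 57) mod 101 = 14

Answer: 14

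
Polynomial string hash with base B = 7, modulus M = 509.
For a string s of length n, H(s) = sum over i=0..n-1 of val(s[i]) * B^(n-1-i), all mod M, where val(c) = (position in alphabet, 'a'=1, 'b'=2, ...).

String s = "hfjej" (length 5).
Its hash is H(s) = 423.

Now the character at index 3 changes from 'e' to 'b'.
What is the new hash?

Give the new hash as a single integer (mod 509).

Answer: 402

Derivation:
val('e') = 5, val('b') = 2
Position k = 3, exponent = n-1-k = 1
B^1 mod M = 7^1 mod 509 = 7
Delta = (2 - 5) * 7 mod 509 = 488
New hash = (423 + 488) mod 509 = 402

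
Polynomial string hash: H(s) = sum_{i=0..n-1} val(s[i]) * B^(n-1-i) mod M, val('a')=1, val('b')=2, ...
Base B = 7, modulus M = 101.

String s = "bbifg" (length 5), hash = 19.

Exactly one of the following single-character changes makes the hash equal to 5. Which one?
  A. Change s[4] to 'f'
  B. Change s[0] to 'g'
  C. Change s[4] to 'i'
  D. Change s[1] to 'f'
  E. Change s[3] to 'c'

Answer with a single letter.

Answer: B

Derivation:
Option A: s[4]='g'->'f', delta=(6-7)*7^0 mod 101 = 100, hash=19+100 mod 101 = 18
Option B: s[0]='b'->'g', delta=(7-2)*7^4 mod 101 = 87, hash=19+87 mod 101 = 5 <-- target
Option C: s[4]='g'->'i', delta=(9-7)*7^0 mod 101 = 2, hash=19+2 mod 101 = 21
Option D: s[1]='b'->'f', delta=(6-2)*7^3 mod 101 = 59, hash=19+59 mod 101 = 78
Option E: s[3]='f'->'c', delta=(3-6)*7^1 mod 101 = 80, hash=19+80 mod 101 = 99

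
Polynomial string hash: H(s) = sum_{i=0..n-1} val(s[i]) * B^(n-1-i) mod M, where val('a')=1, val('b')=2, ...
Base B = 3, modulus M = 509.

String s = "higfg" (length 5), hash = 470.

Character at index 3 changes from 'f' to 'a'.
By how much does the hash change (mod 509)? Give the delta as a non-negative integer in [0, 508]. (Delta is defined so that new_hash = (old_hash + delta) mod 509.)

Answer: 494

Derivation:
Delta formula: (val(new) - val(old)) * B^(n-1-k) mod M
  val('a') - val('f') = 1 - 6 = -5
  B^(n-1-k) = 3^1 mod 509 = 3
  Delta = -5 * 3 mod 509 = 494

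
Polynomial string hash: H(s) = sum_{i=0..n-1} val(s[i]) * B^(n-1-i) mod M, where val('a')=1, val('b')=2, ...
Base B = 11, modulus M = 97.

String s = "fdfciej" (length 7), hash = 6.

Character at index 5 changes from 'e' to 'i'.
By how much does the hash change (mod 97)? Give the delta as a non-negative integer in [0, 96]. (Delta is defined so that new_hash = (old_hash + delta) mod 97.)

Delta formula: (val(new) - val(old)) * B^(n-1-k) mod M
  val('i') - val('e') = 9 - 5 = 4
  B^(n-1-k) = 11^1 mod 97 = 11
  Delta = 4 * 11 mod 97 = 44

Answer: 44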